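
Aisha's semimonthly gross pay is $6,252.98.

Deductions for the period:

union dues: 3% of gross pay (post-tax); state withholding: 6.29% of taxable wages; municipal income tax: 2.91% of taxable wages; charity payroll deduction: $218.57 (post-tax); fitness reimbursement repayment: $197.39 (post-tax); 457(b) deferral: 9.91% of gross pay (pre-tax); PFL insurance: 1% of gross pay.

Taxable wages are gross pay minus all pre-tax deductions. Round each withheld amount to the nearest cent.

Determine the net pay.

457(b) deferral: $6,252.98 × 0.0991 = $619.67
Taxable wages = $6,252.98 − $619.67 = $5,633.31
State withholding: $5,633.31 × 0.0629 = $354.34
Municipal income tax: $5,633.31 × 0.0291 = $163.93
PFL insurance: $6,252.98 × 0.01 = $62.53
Fitness reimbursement repayment: $197.39
Charity payroll deduction: $218.57
Union dues: $6,252.98 × 0.03 = $187.59
Total deductions = $619.67 + $354.34 + $163.93 + $62.53 + $197.39 + $218.57 + $187.59 = $1,804.02
Net pay = $6,252.98 − $1,804.02 = $4,448.96

$4,448.96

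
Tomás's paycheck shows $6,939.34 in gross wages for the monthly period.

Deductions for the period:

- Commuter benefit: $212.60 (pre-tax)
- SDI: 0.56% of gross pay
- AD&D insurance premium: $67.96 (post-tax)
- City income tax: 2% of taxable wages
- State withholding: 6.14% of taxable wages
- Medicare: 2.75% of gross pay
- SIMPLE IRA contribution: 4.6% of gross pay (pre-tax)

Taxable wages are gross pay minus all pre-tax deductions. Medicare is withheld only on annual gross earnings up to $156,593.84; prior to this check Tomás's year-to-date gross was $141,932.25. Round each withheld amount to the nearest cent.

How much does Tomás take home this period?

$5,588.31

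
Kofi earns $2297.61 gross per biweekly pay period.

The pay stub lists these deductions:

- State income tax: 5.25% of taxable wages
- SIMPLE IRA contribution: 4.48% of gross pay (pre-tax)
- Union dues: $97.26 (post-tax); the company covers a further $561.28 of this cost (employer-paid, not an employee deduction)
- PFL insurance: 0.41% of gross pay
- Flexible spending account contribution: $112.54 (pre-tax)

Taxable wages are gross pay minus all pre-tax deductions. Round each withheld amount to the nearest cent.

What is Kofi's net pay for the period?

$1866.15

SIMPLE IRA contribution: $2297.61 × 0.0448 = $102.93
Flexible spending account contribution: $112.54
Pre-tax total = $102.93 + $112.54 = $215.47
Taxable wages = $2297.61 − $215.47 = $2082.14
State income tax: $2082.14 × 0.0525 = $109.31
PFL insurance: $2297.61 × 0.0041 = $9.42
Union dues: $97.26
(Employer's $561.28 toward union dues is not withheld from the employee.)
Total deductions = $102.93 + $112.54 + $109.31 + $9.42 + $97.26 = $431.46
Net pay = $2297.61 − $431.46 = $1866.15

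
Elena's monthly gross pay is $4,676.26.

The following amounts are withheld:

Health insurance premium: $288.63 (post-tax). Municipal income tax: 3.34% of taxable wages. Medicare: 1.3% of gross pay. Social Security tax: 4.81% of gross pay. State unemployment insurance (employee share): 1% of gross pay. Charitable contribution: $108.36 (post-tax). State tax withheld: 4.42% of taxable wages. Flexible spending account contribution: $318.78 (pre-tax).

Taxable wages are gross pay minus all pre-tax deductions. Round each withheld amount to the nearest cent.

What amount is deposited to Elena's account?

$3,289.87

Flexible spending account contribution: $318.78
Taxable wages = $4,676.26 − $318.78 = $4,357.48
State tax withheld: $4,357.48 × 0.0442 = $192.60
Municipal income tax: $4,357.48 × 0.0334 = $145.54
State unemployment insurance (employee share): $4,676.26 × 0.01 = $46.76
Medicare: $4,676.26 × 0.013 = $60.79
Social Security tax: $4,676.26 × 0.0481 = $224.93
Charitable contribution: $108.36
Health insurance premium: $288.63
Total deductions = $318.78 + $192.60 + $145.54 + $46.76 + $60.79 + $224.93 + $108.36 + $288.63 = $1,386.39
Net pay = $4,676.26 − $1,386.39 = $3,289.87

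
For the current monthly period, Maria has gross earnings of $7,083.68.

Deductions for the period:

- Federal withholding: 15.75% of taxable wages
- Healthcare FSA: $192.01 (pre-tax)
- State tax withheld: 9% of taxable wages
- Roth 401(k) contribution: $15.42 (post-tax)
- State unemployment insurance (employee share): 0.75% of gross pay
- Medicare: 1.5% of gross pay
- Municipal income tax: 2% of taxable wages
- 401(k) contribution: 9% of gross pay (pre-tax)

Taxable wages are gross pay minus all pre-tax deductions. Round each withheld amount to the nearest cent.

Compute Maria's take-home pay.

Healthcare FSA: $192.01
401(k) contribution: $7,083.68 × 0.09 = $637.53
Pre-tax total = $192.01 + $637.53 = $829.54
Taxable wages = $7,083.68 − $829.54 = $6,254.14
Federal withholding: $6,254.14 × 0.1575 = $985.03
State tax withheld: $6,254.14 × 0.09 = $562.87
Municipal income tax: $6,254.14 × 0.02 = $125.08
Medicare: $7,083.68 × 0.015 = $106.26
State unemployment insurance (employee share): $7,083.68 × 0.0075 = $53.13
Roth 401(k) contribution: $15.42
Total deductions = $192.01 + $637.53 + $985.03 + $562.87 + $125.08 + $106.26 + $53.13 + $15.42 = $2,677.33
Net pay = $7,083.68 − $2,677.33 = $4,406.35

$4,406.35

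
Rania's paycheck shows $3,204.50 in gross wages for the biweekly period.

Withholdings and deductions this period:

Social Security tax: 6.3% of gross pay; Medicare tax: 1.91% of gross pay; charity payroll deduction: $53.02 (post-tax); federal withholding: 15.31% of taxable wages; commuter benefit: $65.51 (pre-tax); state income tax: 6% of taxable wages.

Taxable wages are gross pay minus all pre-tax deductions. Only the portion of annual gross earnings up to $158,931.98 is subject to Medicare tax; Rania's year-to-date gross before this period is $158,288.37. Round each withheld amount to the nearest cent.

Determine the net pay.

Commuter benefit: $65.51
Taxable wages = $3,204.50 − $65.51 = $3,138.99
State income tax: $3,138.99 × 0.06 = $188.34
Federal withholding: $3,138.99 × 0.1531 = $480.58
Medicare tax: only $158,931.98 − $158,288.37 = $643.61 of this check is subject → $643.61 × 0.0191 = $12.29
Social Security tax: $3,204.50 × 0.063 = $201.88
Charity payroll deduction: $53.02
Total deductions = $65.51 + $188.34 + $480.58 + $12.29 + $201.88 + $53.02 = $1,001.62
Net pay = $3,204.50 − $1,001.62 = $2,202.88

$2,202.88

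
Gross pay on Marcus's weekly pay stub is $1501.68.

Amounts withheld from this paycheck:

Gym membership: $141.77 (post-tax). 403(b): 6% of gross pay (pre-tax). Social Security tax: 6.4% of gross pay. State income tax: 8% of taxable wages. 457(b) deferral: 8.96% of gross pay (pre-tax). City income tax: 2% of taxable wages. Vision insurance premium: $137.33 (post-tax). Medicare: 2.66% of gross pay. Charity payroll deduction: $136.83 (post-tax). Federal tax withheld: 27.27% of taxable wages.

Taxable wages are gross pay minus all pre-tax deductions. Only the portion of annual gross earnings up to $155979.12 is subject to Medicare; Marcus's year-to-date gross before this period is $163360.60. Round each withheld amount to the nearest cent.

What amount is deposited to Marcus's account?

$289.04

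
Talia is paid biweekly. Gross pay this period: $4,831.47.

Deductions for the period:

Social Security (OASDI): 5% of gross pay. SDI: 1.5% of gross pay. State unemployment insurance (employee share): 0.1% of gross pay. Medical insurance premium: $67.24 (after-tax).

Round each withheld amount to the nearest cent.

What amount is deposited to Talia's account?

$4,445.36

Social Security (OASDI): $4,831.47 × 0.05 = $241.57
SDI: $4,831.47 × 0.015 = $72.47
State unemployment insurance (employee share): $4,831.47 × 0.001 = $4.83
Medical insurance premium: $67.24
Total deductions = $241.57 + $72.47 + $4.83 + $67.24 = $386.11
Net pay = $4,831.47 − $386.11 = $4,445.36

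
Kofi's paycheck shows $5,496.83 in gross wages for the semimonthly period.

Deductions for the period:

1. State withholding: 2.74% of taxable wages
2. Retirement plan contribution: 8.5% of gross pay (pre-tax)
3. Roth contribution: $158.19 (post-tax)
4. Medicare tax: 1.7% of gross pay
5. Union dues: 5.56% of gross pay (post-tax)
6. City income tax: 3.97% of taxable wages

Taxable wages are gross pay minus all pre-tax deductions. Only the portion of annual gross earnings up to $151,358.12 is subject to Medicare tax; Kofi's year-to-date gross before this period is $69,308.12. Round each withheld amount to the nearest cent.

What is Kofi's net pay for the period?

$4,134.85

Retirement plan contribution: $5,496.83 × 0.085 = $467.23
Taxable wages = $5,496.83 − $467.23 = $5,029.60
State withholding: $5,029.60 × 0.0274 = $137.81
City income tax: $5,029.60 × 0.0397 = $199.68
Medicare tax: cap not yet reached, full $5,496.83 is subject → $5,496.83 × 0.017 = $93.45
Roth contribution: $158.19
Union dues: $5,496.83 × 0.0556 = $305.62
Total deductions = $467.23 + $137.81 + $199.68 + $93.45 + $158.19 + $305.62 = $1,361.98
Net pay = $5,496.83 − $1,361.98 = $4,134.85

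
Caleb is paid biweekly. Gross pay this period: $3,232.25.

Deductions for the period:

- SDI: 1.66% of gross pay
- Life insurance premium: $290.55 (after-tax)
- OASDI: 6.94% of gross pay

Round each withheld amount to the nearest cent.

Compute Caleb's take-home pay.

OASDI: $3,232.25 × 0.0694 = $224.32
SDI: $3,232.25 × 0.0166 = $53.66
Life insurance premium: $290.55
Total deductions = $224.32 + $53.66 + $290.55 = $568.53
Net pay = $3,232.25 − $568.53 = $2,663.72

$2,663.72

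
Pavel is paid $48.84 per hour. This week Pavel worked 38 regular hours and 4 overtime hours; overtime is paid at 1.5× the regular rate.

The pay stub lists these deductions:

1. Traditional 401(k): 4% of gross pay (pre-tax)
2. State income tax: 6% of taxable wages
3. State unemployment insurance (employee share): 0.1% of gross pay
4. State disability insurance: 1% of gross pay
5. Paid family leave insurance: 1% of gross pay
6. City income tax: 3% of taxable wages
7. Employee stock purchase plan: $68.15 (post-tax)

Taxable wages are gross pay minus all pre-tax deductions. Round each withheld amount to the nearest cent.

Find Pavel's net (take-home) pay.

Regular pay: 38 × $48.84 = $1,855.92
Overtime pay: 4 × $48.84 × 1.5 = $293.04
Gross pay = $1,855.92 + $293.04 = $2,148.96
Traditional 401(k): $2,148.96 × 0.04 = $85.96
Taxable wages = $2,148.96 − $85.96 = $2,063.00
City income tax: $2,063.00 × 0.03 = $61.89
State income tax: $2,063.00 × 0.06 = $123.78
Paid family leave insurance: $2,148.96 × 0.01 = $21.49
State unemployment insurance (employee share): $2,148.96 × 0.001 = $2.15
State disability insurance: $2,148.96 × 0.01 = $21.49
Employee stock purchase plan: $68.15
Total deductions = $85.96 + $61.89 + $123.78 + $21.49 + $2.15 + $21.49 + $68.15 = $384.91
Net pay = $2,148.96 − $384.91 = $1,764.05

$1,764.05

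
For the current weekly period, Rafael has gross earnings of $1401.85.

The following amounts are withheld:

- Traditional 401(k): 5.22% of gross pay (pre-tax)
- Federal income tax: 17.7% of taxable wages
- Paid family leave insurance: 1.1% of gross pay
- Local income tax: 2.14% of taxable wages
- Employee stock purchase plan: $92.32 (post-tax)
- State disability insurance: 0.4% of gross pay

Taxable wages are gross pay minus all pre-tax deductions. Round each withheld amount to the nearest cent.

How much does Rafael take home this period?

$951.72

Traditional 401(k): $1401.85 × 0.0522 = $73.18
Taxable wages = $1401.85 − $73.18 = $1328.67
Federal income tax: $1328.67 × 0.177 = $235.17
Local income tax: $1328.67 × 0.0214 = $28.43
Paid family leave insurance: $1401.85 × 0.011 = $15.42
State disability insurance: $1401.85 × 0.004 = $5.61
Employee stock purchase plan: $92.32
Total deductions = $73.18 + $235.17 + $28.43 + $15.42 + $5.61 + $92.32 = $450.13
Net pay = $1401.85 − $450.13 = $951.72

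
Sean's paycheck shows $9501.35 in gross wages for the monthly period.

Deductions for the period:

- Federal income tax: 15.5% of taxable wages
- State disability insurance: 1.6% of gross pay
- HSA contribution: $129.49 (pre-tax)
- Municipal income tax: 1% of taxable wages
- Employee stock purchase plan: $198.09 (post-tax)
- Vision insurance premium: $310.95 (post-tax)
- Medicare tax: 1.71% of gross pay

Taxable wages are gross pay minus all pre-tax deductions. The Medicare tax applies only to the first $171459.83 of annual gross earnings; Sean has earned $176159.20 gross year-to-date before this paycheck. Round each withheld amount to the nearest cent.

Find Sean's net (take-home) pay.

$7164.44

HSA contribution: $129.49
Taxable wages = $9501.35 − $129.49 = $9371.86
Federal income tax: $9371.86 × 0.155 = $1452.64
Municipal income tax: $9371.86 × 0.01 = $93.72
Medicare tax: annual cap $171459.83 already reached (YTD $176159.20), so $0.00
State disability insurance: $9501.35 × 0.016 = $152.02
Vision insurance premium: $310.95
Employee stock purchase plan: $198.09
Total deductions = $129.49 + $1452.64 + $93.72 + $0.00 + $152.02 + $310.95 + $198.09 = $2336.91
Net pay = $9501.35 − $2336.91 = $7164.44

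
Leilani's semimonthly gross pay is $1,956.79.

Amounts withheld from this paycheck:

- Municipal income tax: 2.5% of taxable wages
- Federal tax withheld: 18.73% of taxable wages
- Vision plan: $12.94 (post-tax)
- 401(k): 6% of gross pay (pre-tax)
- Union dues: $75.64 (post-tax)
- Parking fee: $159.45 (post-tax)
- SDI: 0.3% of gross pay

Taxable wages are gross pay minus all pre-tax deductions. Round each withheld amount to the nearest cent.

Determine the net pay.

401(k): $1,956.79 × 0.06 = $117.41
Taxable wages = $1,956.79 − $117.41 = $1,839.38
Municipal income tax: $1,839.38 × 0.025 = $45.98
Federal tax withheld: $1,839.38 × 0.1873 = $344.52
SDI: $1,956.79 × 0.003 = $5.87
Vision plan: $12.94
Parking fee: $159.45
Union dues: $75.64
Total deductions = $117.41 + $45.98 + $344.52 + $5.87 + $12.94 + $159.45 + $75.64 = $761.81
Net pay = $1,956.79 − $761.81 = $1,194.98

$1,194.98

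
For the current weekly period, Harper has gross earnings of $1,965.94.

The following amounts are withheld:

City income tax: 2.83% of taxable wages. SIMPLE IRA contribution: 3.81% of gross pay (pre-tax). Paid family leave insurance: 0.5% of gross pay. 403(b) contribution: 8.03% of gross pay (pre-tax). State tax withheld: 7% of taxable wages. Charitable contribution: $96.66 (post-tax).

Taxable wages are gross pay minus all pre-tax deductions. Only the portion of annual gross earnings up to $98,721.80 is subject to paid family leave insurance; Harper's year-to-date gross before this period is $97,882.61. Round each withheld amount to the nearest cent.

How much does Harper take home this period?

SIMPLE IRA contribution: $1,965.94 × 0.0381 = $74.90
403(b) contribution: $1,965.94 × 0.0803 = $157.86
Pre-tax total = $74.90 + $157.86 = $232.76
Taxable wages = $1,965.94 − $232.76 = $1,733.18
State tax withheld: $1,733.18 × 0.07 = $121.32
City income tax: $1,733.18 × 0.0283 = $49.05
Paid family leave insurance: only $98,721.80 − $97,882.61 = $839.19 of this check is subject → $839.19 × 0.005 = $4.20
Charitable contribution: $96.66
Total deductions = $74.90 + $157.86 + $121.32 + $49.05 + $4.20 + $96.66 = $503.99
Net pay = $1,965.94 − $503.99 = $1,461.95

$1,461.95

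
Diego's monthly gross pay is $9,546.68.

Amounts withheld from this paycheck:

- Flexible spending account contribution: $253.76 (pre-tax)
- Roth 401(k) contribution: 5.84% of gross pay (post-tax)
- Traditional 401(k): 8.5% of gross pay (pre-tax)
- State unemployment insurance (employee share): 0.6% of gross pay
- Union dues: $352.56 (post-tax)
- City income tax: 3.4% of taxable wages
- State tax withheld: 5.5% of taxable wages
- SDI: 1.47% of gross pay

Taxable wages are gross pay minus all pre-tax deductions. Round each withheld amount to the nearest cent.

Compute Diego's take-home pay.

$6,618.89

Traditional 401(k): $9,546.68 × 0.085 = $811.47
Flexible spending account contribution: $253.76
Pre-tax total = $811.47 + $253.76 = $1,065.23
Taxable wages = $9,546.68 − $1,065.23 = $8,481.45
State tax withheld: $8,481.45 × 0.055 = $466.48
City income tax: $8,481.45 × 0.034 = $288.37
State unemployment insurance (employee share): $9,546.68 × 0.006 = $57.28
SDI: $9,546.68 × 0.0147 = $140.34
Union dues: $352.56
Roth 401(k) contribution: $9,546.68 × 0.0584 = $557.53
Total deductions = $811.47 + $253.76 + $466.48 + $288.37 + $57.28 + $140.34 + $352.56 + $557.53 = $2,927.79
Net pay = $9,546.68 − $2,927.79 = $6,618.89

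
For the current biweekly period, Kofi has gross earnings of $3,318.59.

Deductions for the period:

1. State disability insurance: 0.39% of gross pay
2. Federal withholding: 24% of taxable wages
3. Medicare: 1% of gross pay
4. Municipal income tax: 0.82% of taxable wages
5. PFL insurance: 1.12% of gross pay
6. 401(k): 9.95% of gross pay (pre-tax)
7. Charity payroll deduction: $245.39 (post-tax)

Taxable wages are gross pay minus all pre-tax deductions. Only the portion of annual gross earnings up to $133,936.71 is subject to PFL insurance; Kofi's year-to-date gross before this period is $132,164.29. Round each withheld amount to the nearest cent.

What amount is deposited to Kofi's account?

401(k): $3,318.59 × 0.0995 = $330.20
Taxable wages = $3,318.59 − $330.20 = $2,988.39
Municipal income tax: $2,988.39 × 0.0082 = $24.50
Federal withholding: $2,988.39 × 0.24 = $717.21
State disability insurance: $3,318.59 × 0.0039 = $12.94
Medicare: $3,318.59 × 0.01 = $33.19
PFL insurance: only $133,936.71 − $132,164.29 = $1,772.42 of this check is subject → $1,772.42 × 0.0112 = $19.85
Charity payroll deduction: $245.39
Total deductions = $330.20 + $24.50 + $717.21 + $12.94 + $33.19 + $19.85 + $245.39 = $1,383.28
Net pay = $3,318.59 − $1,383.28 = $1,935.31

$1,935.31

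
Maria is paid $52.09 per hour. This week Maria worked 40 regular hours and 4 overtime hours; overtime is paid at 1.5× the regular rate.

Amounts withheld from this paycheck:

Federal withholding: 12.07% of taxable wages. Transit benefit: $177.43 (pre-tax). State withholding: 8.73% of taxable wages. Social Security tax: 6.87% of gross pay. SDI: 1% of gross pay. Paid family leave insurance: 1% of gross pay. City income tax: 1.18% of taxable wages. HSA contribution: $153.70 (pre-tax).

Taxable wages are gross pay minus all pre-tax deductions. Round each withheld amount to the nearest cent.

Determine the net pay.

Regular pay: 40 × $52.09 = $2,083.60
Overtime pay: 4 × $52.09 × 1.5 = $312.54
Gross pay = $2,083.60 + $312.54 = $2,396.14
HSA contribution: $153.70
Transit benefit: $177.43
Pre-tax total = $153.70 + $177.43 = $331.13
Taxable wages = $2,396.14 − $331.13 = $2,065.01
City income tax: $2,065.01 × 0.0118 = $24.37
Federal withholding: $2,065.01 × 0.1207 = $249.25
State withholding: $2,065.01 × 0.0873 = $180.28
SDI: $2,396.14 × 0.01 = $23.96
Paid family leave insurance: $2,396.14 × 0.01 = $23.96
Social Security tax: $2,396.14 × 0.0687 = $164.61
Total deductions = $153.70 + $177.43 + $24.37 + $249.25 + $180.28 + $23.96 + $23.96 + $164.61 = $997.56
Net pay = $2,396.14 − $997.56 = $1,398.58

$1,398.58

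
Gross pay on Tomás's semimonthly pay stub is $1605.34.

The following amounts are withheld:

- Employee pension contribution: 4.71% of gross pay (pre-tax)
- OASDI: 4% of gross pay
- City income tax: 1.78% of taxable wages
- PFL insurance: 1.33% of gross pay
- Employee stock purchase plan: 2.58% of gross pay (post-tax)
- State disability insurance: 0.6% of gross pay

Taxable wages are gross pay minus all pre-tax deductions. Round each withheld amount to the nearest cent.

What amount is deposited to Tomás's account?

Employee pension contribution: $1605.34 × 0.0471 = $75.61
Taxable wages = $1605.34 − $75.61 = $1529.73
City income tax: $1529.73 × 0.0178 = $27.23
OASDI: $1605.34 × 0.04 = $64.21
PFL insurance: $1605.34 × 0.0133 = $21.35
State disability insurance: $1605.34 × 0.006 = $9.63
Employee stock purchase plan: $1605.34 × 0.0258 = $41.42
Total deductions = $75.61 + $27.23 + $64.21 + $21.35 + $9.63 + $41.42 = $239.45
Net pay = $1605.34 − $239.45 = $1365.89

$1365.89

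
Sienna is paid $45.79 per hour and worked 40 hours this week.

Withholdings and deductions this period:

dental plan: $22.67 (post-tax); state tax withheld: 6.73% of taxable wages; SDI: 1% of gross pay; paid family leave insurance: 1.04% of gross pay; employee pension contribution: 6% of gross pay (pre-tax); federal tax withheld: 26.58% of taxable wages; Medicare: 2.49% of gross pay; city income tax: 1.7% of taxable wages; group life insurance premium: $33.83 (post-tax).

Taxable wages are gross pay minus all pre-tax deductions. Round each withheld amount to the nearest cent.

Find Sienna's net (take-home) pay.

$979.45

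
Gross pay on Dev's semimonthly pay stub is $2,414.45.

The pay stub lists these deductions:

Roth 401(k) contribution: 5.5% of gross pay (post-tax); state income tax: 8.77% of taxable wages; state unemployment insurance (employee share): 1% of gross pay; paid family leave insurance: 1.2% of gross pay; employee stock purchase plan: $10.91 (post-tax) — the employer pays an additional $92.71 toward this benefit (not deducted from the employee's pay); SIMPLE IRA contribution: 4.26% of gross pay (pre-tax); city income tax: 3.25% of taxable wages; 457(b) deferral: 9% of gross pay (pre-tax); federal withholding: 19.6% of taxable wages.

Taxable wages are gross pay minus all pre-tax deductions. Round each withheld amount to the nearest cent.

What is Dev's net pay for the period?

SIMPLE IRA contribution: $2,414.45 × 0.0426 = $102.86
457(b) deferral: $2,414.45 × 0.09 = $217.30
Pre-tax total = $102.86 + $217.30 = $320.16
Taxable wages = $2,414.45 − $320.16 = $2,094.29
City income tax: $2,094.29 × 0.0325 = $68.06
State income tax: $2,094.29 × 0.0877 = $183.67
Federal withholding: $2,094.29 × 0.196 = $410.48
State unemployment insurance (employee share): $2,414.45 × 0.01 = $24.14
Paid family leave insurance: $2,414.45 × 0.012 = $28.97
Roth 401(k) contribution: $2,414.45 × 0.055 = $132.79
Employee stock purchase plan: $10.91
(Employer's $92.71 toward employee stock purchase plan is not withheld from the employee.)
Total deductions = $102.86 + $217.30 + $68.06 + $183.67 + $410.48 + $24.14 + $28.97 + $132.79 + $10.91 = $1,179.18
Net pay = $2,414.45 − $1,179.18 = $1,235.27

$1,235.27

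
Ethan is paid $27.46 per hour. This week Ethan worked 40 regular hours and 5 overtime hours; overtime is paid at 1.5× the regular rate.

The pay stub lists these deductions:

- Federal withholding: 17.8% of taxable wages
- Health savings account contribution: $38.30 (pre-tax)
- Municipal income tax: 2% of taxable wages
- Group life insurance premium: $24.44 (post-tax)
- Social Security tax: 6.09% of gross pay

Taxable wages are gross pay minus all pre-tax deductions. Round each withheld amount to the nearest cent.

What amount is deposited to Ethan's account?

$911.50

Regular pay: 40 × $27.46 = $1,098.40
Overtime pay: 5 × $27.46 × 1.5 = $205.95
Gross pay = $1,098.40 + $205.95 = $1,304.35
Health savings account contribution: $38.30
Taxable wages = $1,304.35 − $38.30 = $1,266.05
Federal withholding: $1,266.05 × 0.178 = $225.36
Municipal income tax: $1,266.05 × 0.02 = $25.32
Social Security tax: $1,304.35 × 0.0609 = $79.43
Group life insurance premium: $24.44
Total deductions = $38.30 + $225.36 + $25.32 + $79.43 + $24.44 = $392.85
Net pay = $1,304.35 − $392.85 = $911.50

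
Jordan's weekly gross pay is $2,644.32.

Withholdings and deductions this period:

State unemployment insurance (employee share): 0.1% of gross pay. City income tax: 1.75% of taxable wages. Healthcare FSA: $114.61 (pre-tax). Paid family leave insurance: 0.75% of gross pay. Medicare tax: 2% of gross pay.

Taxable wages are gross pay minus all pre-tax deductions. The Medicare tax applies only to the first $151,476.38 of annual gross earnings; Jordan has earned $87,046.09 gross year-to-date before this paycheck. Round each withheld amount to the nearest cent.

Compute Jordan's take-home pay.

Healthcare FSA: $114.61
Taxable wages = $2,644.32 − $114.61 = $2,529.71
City income tax: $2,529.71 × 0.0175 = $44.27
Medicare tax: cap not yet reached, full $2,644.32 is subject → $2,644.32 × 0.02 = $52.89
State unemployment insurance (employee share): $2,644.32 × 0.001 = $2.64
Paid family leave insurance: $2,644.32 × 0.0075 = $19.83
Total deductions = $114.61 + $44.27 + $52.89 + $2.64 + $19.83 = $234.24
Net pay = $2,644.32 − $234.24 = $2,410.08

$2,410.08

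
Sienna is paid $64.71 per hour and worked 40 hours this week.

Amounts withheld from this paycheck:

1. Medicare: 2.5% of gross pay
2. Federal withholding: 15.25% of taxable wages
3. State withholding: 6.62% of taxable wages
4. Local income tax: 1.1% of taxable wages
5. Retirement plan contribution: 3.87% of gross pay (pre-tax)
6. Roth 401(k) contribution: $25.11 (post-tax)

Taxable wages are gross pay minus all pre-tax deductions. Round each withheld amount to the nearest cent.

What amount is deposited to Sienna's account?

$1,826.86

Gross pay: 40 × $64.71 = $2,588.40
Retirement plan contribution: $2,588.40 × 0.0387 = $100.17
Taxable wages = $2,588.40 − $100.17 = $2,488.23
Federal withholding: $2,488.23 × 0.1525 = $379.46
State withholding: $2,488.23 × 0.0662 = $164.72
Local income tax: $2,488.23 × 0.011 = $27.37
Medicare: $2,588.40 × 0.025 = $64.71
Roth 401(k) contribution: $25.11
Total deductions = $100.17 + $379.46 + $164.72 + $27.37 + $64.71 + $25.11 = $761.54
Net pay = $2,588.40 − $761.54 = $1,826.86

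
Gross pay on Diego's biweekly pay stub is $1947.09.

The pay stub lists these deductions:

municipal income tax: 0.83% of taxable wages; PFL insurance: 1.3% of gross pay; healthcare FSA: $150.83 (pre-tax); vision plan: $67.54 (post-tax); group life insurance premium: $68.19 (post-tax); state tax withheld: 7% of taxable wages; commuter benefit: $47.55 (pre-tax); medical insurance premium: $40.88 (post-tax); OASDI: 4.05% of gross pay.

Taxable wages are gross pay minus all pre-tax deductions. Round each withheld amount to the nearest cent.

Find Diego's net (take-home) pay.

Healthcare FSA: $150.83
Commuter benefit: $47.55
Pre-tax total = $150.83 + $47.55 = $198.38
Taxable wages = $1947.09 − $198.38 = $1748.71
Municipal income tax: $1748.71 × 0.0083 = $14.51
State tax withheld: $1748.71 × 0.07 = $122.41
PFL insurance: $1947.09 × 0.013 = $25.31
OASDI: $1947.09 × 0.0405 = $78.86
Vision plan: $67.54
Medical insurance premium: $40.88
Group life insurance premium: $68.19
Total deductions = $150.83 + $47.55 + $14.51 + $122.41 + $25.31 + $78.86 + $67.54 + $40.88 + $68.19 = $616.08
Net pay = $1947.09 − $616.08 = $1331.01

$1331.01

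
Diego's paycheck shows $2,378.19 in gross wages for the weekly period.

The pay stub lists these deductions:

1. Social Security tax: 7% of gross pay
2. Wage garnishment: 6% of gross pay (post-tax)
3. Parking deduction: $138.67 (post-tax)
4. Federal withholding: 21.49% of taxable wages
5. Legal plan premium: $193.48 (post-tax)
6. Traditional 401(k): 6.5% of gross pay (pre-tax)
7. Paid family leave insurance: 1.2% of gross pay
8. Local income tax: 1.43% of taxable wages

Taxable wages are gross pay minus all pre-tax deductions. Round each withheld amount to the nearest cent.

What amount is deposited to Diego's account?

$1,044.11

Traditional 401(k): $2,378.19 × 0.065 = $154.58
Taxable wages = $2,378.19 − $154.58 = $2,223.61
Federal withholding: $2,223.61 × 0.2149 = $477.85
Local income tax: $2,223.61 × 0.0143 = $31.80
Social Security tax: $2,378.19 × 0.07 = $166.47
Paid family leave insurance: $2,378.19 × 0.012 = $28.54
Wage garnishment: $2,378.19 × 0.06 = $142.69
Parking deduction: $138.67
Legal plan premium: $193.48
Total deductions = $154.58 + $477.85 + $31.80 + $166.47 + $28.54 + $142.69 + $138.67 + $193.48 = $1,334.08
Net pay = $2,378.19 − $1,334.08 = $1,044.11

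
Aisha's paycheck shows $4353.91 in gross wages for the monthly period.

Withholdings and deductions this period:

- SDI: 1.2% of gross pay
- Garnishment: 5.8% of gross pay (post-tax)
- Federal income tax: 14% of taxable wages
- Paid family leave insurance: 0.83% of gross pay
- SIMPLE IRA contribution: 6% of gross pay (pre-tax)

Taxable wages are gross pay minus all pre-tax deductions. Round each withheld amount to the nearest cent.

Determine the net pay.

$3178.78

SIMPLE IRA contribution: $4353.91 × 0.06 = $261.23
Taxable wages = $4353.91 − $261.23 = $4092.68
Federal income tax: $4092.68 × 0.14 = $572.98
Paid family leave insurance: $4353.91 × 0.0083 = $36.14
SDI: $4353.91 × 0.012 = $52.25
Garnishment: $4353.91 × 0.058 = $252.53
Total deductions = $261.23 + $572.98 + $36.14 + $52.25 + $252.53 = $1175.13
Net pay = $4353.91 − $1175.13 = $3178.78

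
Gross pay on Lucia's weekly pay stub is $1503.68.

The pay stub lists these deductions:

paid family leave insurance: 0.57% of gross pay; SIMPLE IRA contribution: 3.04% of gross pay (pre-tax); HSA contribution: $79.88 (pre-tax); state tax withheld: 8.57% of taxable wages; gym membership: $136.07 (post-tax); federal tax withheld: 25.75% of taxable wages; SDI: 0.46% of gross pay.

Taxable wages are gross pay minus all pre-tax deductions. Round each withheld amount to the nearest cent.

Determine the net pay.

$753.57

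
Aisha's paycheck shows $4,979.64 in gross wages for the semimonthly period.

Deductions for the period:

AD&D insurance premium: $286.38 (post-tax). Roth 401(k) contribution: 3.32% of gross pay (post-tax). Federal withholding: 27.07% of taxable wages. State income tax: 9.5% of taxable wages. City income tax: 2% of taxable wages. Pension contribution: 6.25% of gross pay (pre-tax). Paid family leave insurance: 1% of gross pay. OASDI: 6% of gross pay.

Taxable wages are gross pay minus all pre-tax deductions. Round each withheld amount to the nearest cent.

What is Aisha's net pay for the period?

$2,067.52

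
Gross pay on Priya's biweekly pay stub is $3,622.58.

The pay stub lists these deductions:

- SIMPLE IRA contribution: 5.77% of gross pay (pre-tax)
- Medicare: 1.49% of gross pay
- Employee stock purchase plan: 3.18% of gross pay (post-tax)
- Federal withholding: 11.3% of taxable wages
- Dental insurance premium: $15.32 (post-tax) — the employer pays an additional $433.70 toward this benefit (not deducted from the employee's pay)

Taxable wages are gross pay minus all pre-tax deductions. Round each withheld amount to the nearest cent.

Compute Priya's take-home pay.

$2,843.33

SIMPLE IRA contribution: $3,622.58 × 0.0577 = $209.02
Taxable wages = $3,622.58 − $209.02 = $3,413.56
Federal withholding: $3,413.56 × 0.113 = $385.73
Medicare: $3,622.58 × 0.0149 = $53.98
Dental insurance premium: $15.32
Employee stock purchase plan: $3,622.58 × 0.0318 = $115.20
(Employer's $433.70 toward dental insurance premium is not withheld from the employee.)
Total deductions = $209.02 + $385.73 + $53.98 + $15.32 + $115.20 = $779.25
Net pay = $3,622.58 − $779.25 = $2,843.33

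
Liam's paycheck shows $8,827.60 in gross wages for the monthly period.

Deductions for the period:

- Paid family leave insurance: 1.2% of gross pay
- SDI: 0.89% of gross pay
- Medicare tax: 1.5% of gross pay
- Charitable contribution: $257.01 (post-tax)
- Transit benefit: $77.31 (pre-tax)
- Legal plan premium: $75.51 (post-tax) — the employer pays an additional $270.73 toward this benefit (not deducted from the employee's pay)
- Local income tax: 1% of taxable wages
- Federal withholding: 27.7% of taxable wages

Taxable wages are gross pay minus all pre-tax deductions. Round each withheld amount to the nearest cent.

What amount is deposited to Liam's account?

$5,589.53

Transit benefit: $77.31
Taxable wages = $8,827.60 − $77.31 = $8,750.29
Federal withholding: $8,750.29 × 0.277 = $2,423.83
Local income tax: $8,750.29 × 0.01 = $87.50
SDI: $8,827.60 × 0.0089 = $78.57
Paid family leave insurance: $8,827.60 × 0.012 = $105.93
Medicare tax: $8,827.60 × 0.015 = $132.41
Legal plan premium: $75.51
Charitable contribution: $257.01
(Employer's $270.73 toward legal plan premium is not withheld from the employee.)
Total deductions = $77.31 + $2,423.83 + $87.50 + $78.57 + $105.93 + $132.41 + $75.51 + $257.01 = $3,238.07
Net pay = $8,827.60 − $3,238.07 = $5,589.53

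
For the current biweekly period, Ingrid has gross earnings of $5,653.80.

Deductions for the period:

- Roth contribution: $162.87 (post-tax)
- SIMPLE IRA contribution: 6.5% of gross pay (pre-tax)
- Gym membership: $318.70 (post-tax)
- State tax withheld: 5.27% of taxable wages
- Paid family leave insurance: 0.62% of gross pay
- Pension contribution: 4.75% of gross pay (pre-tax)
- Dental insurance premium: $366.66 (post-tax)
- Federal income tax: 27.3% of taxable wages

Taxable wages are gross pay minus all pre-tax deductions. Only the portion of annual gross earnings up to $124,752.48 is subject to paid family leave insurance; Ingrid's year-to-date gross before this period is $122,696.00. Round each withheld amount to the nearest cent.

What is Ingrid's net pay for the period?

$2,522.49

Pension contribution: $5,653.80 × 0.0475 = $268.56
SIMPLE IRA contribution: $5,653.80 × 0.065 = $367.50
Pre-tax total = $268.56 + $367.50 = $636.06
Taxable wages = $5,653.80 − $636.06 = $5,017.74
State tax withheld: $5,017.74 × 0.0527 = $264.43
Federal income tax: $5,017.74 × 0.273 = $1,369.84
Paid family leave insurance: only $124,752.48 − $122,696.00 = $2,056.48 of this check is subject → $2,056.48 × 0.0062 = $12.75
Gym membership: $318.70
Dental insurance premium: $366.66
Roth contribution: $162.87
Total deductions = $268.56 + $367.50 + $264.43 + $1,369.84 + $12.75 + $318.70 + $366.66 + $162.87 = $3,131.31
Net pay = $5,653.80 − $3,131.31 = $2,522.49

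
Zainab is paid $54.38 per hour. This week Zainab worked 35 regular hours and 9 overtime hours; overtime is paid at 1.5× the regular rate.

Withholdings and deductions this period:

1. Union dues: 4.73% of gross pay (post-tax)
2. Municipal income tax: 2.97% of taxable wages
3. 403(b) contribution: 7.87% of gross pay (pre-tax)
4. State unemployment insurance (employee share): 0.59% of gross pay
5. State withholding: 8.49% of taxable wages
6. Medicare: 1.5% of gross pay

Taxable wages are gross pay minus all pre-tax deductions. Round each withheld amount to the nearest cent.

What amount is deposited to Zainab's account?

$1,971.52

Regular pay: 35 × $54.38 = $1,903.30
Overtime pay: 9 × $54.38 × 1.5 = $734.13
Gross pay = $1,903.30 + $734.13 = $2,637.43
403(b) contribution: $2,637.43 × 0.0787 = $207.57
Taxable wages = $2,637.43 − $207.57 = $2,429.86
State withholding: $2,429.86 × 0.0849 = $206.30
Municipal income tax: $2,429.86 × 0.0297 = $72.17
Medicare: $2,637.43 × 0.015 = $39.56
State unemployment insurance (employee share): $2,637.43 × 0.0059 = $15.56
Union dues: $2,637.43 × 0.0473 = $124.75
Total deductions = $207.57 + $206.30 + $72.17 + $39.56 + $15.56 + $124.75 = $665.91
Net pay = $2,637.43 − $665.91 = $1,971.52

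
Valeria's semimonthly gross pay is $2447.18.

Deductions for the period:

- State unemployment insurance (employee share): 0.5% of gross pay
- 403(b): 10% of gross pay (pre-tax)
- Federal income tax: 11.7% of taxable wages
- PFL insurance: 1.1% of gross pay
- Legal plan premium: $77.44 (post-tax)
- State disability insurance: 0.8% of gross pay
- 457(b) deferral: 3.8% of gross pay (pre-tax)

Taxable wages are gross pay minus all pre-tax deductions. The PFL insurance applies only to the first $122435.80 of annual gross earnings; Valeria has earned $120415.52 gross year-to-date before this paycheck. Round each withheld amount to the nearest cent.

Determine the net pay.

457(b) deferral: $2447.18 × 0.038 = $92.99
403(b): $2447.18 × 0.1 = $244.72
Pre-tax total = $92.99 + $244.72 = $337.71
Taxable wages = $2447.18 − $337.71 = $2109.47
Federal income tax: $2109.47 × 0.117 = $246.81
State unemployment insurance (employee share): $2447.18 × 0.005 = $12.24
State disability insurance: $2447.18 × 0.008 = $19.58
PFL insurance: only $122435.80 − $120415.52 = $2020.28 of this check is subject → $2020.28 × 0.011 = $22.22
Legal plan premium: $77.44
Total deductions = $92.99 + $244.72 + $246.81 + $12.24 + $19.58 + $22.22 + $77.44 = $716.00
Net pay = $2447.18 − $716.00 = $1731.18

$1731.18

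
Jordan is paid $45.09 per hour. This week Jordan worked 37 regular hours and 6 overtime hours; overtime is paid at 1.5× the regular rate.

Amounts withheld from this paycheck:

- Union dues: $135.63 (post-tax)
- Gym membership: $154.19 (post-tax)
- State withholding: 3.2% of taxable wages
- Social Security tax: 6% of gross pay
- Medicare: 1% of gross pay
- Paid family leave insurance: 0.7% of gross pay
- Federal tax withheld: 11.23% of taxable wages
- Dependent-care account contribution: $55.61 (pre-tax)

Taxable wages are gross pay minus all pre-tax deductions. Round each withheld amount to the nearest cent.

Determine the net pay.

$1,277.73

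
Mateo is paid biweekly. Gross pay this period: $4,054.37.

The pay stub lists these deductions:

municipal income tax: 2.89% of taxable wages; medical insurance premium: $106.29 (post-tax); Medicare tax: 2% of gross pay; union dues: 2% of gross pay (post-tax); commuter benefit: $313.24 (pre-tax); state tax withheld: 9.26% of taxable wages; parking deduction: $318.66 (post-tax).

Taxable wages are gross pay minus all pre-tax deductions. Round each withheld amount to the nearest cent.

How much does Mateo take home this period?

Commuter benefit: $313.24
Taxable wages = $4,054.37 − $313.24 = $3,741.13
State tax withheld: $3,741.13 × 0.0926 = $346.43
Municipal income tax: $3,741.13 × 0.0289 = $108.12
Medicare tax: $4,054.37 × 0.02 = $81.09
Medical insurance premium: $106.29
Parking deduction: $318.66
Union dues: $4,054.37 × 0.02 = $81.09
Total deductions = $313.24 + $346.43 + $108.12 + $81.09 + $106.29 + $318.66 + $81.09 = $1,354.92
Net pay = $4,054.37 − $1,354.92 = $2,699.45

$2,699.45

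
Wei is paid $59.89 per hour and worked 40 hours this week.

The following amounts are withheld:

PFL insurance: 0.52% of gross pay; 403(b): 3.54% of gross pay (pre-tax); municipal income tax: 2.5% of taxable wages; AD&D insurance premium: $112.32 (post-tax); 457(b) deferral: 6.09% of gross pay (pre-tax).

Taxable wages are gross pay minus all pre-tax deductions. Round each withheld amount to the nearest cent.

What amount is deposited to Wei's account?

$1,986.01

Gross pay: 40 × $59.89 = $2,395.60
457(b) deferral: $2,395.60 × 0.0609 = $145.89
403(b): $2,395.60 × 0.0354 = $84.80
Pre-tax total = $145.89 + $84.80 = $230.69
Taxable wages = $2,395.60 − $230.69 = $2,164.91
Municipal income tax: $2,164.91 × 0.025 = $54.12
PFL insurance: $2,395.60 × 0.0052 = $12.46
AD&D insurance premium: $112.32
Total deductions = $145.89 + $84.80 + $54.12 + $12.46 + $112.32 = $409.59
Net pay = $2,395.60 − $409.59 = $1,986.01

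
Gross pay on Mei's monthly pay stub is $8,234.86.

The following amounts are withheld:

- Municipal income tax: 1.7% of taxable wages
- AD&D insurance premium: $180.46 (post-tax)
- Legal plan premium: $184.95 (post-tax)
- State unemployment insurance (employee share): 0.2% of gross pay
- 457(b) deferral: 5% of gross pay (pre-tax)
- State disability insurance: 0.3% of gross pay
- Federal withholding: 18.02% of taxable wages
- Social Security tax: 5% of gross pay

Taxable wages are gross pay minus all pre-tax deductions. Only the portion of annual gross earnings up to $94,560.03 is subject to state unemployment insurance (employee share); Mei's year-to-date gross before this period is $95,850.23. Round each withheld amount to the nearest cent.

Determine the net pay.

$5,478.55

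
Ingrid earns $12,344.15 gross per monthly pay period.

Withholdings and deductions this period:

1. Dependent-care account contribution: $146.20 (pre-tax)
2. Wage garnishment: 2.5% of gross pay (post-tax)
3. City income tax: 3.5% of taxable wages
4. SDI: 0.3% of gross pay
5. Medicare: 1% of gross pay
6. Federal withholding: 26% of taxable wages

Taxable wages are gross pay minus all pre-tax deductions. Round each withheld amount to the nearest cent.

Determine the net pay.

Dependent-care account contribution: $146.20
Taxable wages = $12,344.15 − $146.20 = $12,197.95
City income tax: $12,197.95 × 0.035 = $426.93
Federal withholding: $12,197.95 × 0.26 = $3,171.47
SDI: $12,344.15 × 0.003 = $37.03
Medicare: $12,344.15 × 0.01 = $123.44
Wage garnishment: $12,344.15 × 0.025 = $308.60
Total deductions = $146.20 + $426.93 + $3,171.47 + $37.03 + $123.44 + $308.60 = $4,213.67
Net pay = $12,344.15 − $4,213.67 = $8,130.48

$8,130.48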